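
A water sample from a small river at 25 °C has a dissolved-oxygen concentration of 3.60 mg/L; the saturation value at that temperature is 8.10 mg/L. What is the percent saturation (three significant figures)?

44.4 % saturation

% saturation = C/C_s × 100 = 3.60/8.10 × 100 = 44.4 %.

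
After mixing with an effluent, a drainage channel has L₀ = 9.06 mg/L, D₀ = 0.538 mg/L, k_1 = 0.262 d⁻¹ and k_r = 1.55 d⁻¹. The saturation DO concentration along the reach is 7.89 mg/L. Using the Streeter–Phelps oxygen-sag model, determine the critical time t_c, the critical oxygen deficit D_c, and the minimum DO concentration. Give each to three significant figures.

With k_r/k_1 = 5.916 and 1 − D₀(k_r−k_1)/(k_1 L₀) = 0.7081,
t_c = ln(5.916 × 0.7081) / (1.55 − 0.262) = ln(4.189) / 1.288 = 1.432/1.288 = 1.112 d.
D_c = (k_1/k_r) L₀ e^(−k_1 t_c) = (0.262/1.55) × 9.06 × e^(−0.262×1.112) = 0.1690 × 9.06 × 0.7472 = 1.144 mg/L.
Minimum DO = C_s − D_c = 7.89 − 1.144 = 6.746 mg/L.

t_c ≈ 1.11 d; D_c ≈ 1.14 mg/L; min DO ≈ 6.75 mg/L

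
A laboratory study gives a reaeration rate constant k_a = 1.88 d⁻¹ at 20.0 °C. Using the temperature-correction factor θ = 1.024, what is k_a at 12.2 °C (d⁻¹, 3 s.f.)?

k_a(T₂) = k_a(T₁) · θ^(T₂−T₁) = 1.88 × 1.024^(12.2−20.0)
= 1.88 × 1.024^-7.80 = 1.88 × 0.8311 = 1.562 d⁻¹.

k_a ≈ 1.56 d⁻¹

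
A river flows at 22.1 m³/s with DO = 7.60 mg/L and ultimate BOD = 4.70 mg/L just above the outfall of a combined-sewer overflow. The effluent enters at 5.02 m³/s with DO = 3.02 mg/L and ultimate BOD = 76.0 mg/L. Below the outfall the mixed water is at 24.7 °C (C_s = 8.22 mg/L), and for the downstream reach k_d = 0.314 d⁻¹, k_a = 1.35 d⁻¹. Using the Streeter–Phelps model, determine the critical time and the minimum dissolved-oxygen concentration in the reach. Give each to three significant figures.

Mixed DO = (22.1×7.60 + 5.02×3.02)/(22.1+5.02) = 183.1/27.12 = 6.752 mg/L.
Mixed L₀ = (22.1×4.70 + 5.02×76.0)/(27.12) = 485.4/27.12 = 17.90 mg/L.
Initial deficit D₀ = C_s − DO₀ = 8.22 − 6.752 = 1.468 mg/L.
t_c = (1/1.036) ln[(1.35/0.314)(1 − 1.468×1.036/(0.314×17.90))] = 0.9653 × ln(3.136) = 1.103 d.
D_c = (0.314/1.35) × 17.90 × e^(−0.314×1.103) = 0.2326 × 17.90 × 0.7072 = 2.944 mg/L.
Minimum DO = 8.22 − 2.944 = 5.276 mg/L.

t_c ≈ 1.10 d; minimum DO ≈ 5.28 mg/L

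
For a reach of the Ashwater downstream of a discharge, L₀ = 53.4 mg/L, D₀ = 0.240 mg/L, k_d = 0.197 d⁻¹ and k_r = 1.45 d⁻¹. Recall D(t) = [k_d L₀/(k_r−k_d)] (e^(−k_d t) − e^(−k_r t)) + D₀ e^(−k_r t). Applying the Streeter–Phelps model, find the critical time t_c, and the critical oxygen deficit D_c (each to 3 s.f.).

t_c ≈ 1.57 d; D_c ≈ 5.33 mg/L

With k_r/k_d = 7.360 and 1 − D₀(k_r−k_d)/(k_d L₀) = 0.9714,
t_c = ln(7.360 × 0.9714) / (1.45 − 0.197) = ln(7.150) / 1.253 = 1.967/1.253 = 1.570 d.
L(t_c) = L₀ e^(−k_d t_c) = 53.4 × 0.7340 = 39.19 mg/L, and at the critical point k_r D_c = k_d L, so D_c = (0.197/1.45) × 39.19 = 5.325 mg/L.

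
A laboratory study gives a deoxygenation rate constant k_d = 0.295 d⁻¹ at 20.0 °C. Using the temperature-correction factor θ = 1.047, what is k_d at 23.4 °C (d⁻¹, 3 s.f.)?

k_d ≈ 0.345 d⁻¹

k_d(T₂) = k_d(T₁) · θ^(T₂−T₁) = 0.295 × 1.047^(23.4−20.0)
= 0.295 × 1.047^3.40 = 0.295 × 1.169 = 0.3449 d⁻¹.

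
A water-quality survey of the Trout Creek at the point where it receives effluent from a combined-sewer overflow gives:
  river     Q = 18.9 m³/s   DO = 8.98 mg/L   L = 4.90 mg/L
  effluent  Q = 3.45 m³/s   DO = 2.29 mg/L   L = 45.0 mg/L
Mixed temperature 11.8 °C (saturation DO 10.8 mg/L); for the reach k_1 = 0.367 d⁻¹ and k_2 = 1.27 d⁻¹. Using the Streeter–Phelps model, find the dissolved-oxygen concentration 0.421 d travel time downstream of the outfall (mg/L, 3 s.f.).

DO ≈ 7.91 mg/L

Mixed DO = (18.9×8.98 + 3.45×2.29)/(18.9+3.45) = 177.6/22.35 = 7.947 mg/L.
Mixed L₀ = (18.9×4.90 + 3.45×45.0)/(22.35) = 247.9/22.35 = 11.09 mg/L.
Initial deficit D₀ = C_s − DO₀ = 10.8 − 7.947 = 2.853 mg/L.
D(0.421) = [0.367×11.09/(1.27−0.367)](e^(−0.367×0.421) − e^(−1.27×0.421)) + 2.853 e^(−1.27×0.421)
= 4.507 × (0.8568 − 0.5859) + 2.853 × 0.5859 = 2.893 mg/L.
DO = 10.8 − 2.893 = 7.907 mg/L.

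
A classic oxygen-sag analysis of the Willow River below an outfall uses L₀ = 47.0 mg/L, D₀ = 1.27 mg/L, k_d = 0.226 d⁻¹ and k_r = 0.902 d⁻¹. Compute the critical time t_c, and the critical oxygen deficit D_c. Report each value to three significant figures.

t_c ≈ 1.92 d; D_c ≈ 7.63 mg/L

t_c = [1/(k_r−k_d)] ln[(k_r/k_d)(1 − D₀(k_r−k_d)/(k_d L₀))]
= [1/(0.902−0.226)] ln[(0.902/0.226)(1 − 1.27×0.6760/(0.226×47.0))]
= (1/0.6760) ln[3.991 × 0.9192] = 1.479 × ln(3.669) = 1.479 × 1.300 = 1.923 d.
L(t_c) = L₀ e^(−k_d t_c) = 47.0 × 0.6476 = 30.44 mg/L, and at the critical point k_r D_c = k_d L, so D_c = (0.226/0.902) × 30.44 = 7.626 mg/L.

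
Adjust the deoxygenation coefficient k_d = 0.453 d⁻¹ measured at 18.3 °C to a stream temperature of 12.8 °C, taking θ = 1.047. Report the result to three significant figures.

k_d(T₂) = k_d(T₁) · θ^(T₂−T₁) = 0.453 × 1.047^(12.8−18.3)
= 0.453 × 1.047^-5.50 = 0.453 × 0.7768 = 0.3519 d⁻¹.

k_d ≈ 0.352 d⁻¹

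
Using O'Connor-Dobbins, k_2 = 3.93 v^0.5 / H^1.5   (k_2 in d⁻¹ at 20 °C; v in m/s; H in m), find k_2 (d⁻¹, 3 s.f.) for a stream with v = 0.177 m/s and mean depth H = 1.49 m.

k_2 ≈ 0.909 d⁻¹

k_2 = 3.93 × 0.177^0.5 / 1.49^1.5 = 3.93 × 0.4207 / 1.819 = 0.9091 d⁻¹.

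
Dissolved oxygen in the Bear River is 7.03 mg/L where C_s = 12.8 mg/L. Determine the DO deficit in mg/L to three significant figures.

D ≈ 5.77 mg/L

D = C_s − C = 12.8 − 7.03 = 5.77 mg/L.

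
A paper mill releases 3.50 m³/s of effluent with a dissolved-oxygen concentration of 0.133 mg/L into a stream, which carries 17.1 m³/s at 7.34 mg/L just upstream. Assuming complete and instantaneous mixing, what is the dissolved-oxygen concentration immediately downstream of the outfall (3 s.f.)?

6.12 mg/L

Flow-weighted mixing: C = (Q_r C_r + Q_w C_w)/(Q_r + Q_w)
= (17.1×7.34 + 3.50×0.133)/(17.1 + 3.50) = 126.0/20.60 = 6.116 mg/L.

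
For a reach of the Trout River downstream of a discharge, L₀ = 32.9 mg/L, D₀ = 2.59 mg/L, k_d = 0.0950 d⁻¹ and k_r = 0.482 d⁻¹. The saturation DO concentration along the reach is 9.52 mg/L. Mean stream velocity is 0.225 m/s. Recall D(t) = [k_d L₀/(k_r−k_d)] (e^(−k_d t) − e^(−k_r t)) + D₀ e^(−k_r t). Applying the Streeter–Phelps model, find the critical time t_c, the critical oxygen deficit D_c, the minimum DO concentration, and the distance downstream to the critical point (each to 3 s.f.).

t_c = [1/(k_r−k_d)] ln[(k_r/k_d)(1 − D₀(k_r−k_d)/(k_d L₀))]
= [1/(0.482−0.0950)] ln[(0.482/0.0950)(1 − 2.59×0.3870/(0.0950×32.9))]
= (1/0.3870) ln[5.074 × 0.6793] = 2.584 × ln(3.447) = 2.584 × 1.237 = 3.197 d.
L(t_c) = L₀ e^(−k_d t_c) = 32.9 × 0.7380 = 24.28 mg/L, and at the critical point k_r D_c = k_d L, so D_c = (0.0950/0.482) × 24.28 = 4.786 mg/L.
Minimum DO = C_s − D_c = 9.52 − 4.786 = 4.734 mg/L.
x_c = v t_c = 0.225 m/s × 3.197 d × 86400 s/d = 62160 m ≈ 62.2 km.

t_c ≈ 3.20 d; D_c ≈ 4.79 mg/L; min DO ≈ 4.73 mg/L; x_c ≈ 62.2 km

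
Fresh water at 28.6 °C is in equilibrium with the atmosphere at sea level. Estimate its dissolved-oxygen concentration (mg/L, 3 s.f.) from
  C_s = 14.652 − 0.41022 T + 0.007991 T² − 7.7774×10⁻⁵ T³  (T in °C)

C_s = 14.652 − 0.41022×28.6 + 0.007991×28.6² − 7.7774×10⁻⁵×28.6³ = 7.637 mg/L.

C_s ≈ 7.64 mg/L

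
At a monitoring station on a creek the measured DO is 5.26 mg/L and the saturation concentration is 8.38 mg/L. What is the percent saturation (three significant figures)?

% saturation = C/C_s × 100 = 5.26/8.38 × 100 = 62.8 %.

62.8 % saturation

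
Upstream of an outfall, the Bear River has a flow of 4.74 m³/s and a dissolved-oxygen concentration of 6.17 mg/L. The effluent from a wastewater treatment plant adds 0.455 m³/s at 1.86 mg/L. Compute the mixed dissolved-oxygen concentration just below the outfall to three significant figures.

5.79 mg/L

Flow-weighted mixing: C = (Q_r C_r + Q_w C_w)/(Q_r + Q_w)
= (4.74×6.17 + 0.455×1.86)/(4.74 + 0.455) = 30.09/5.195 = 5.793 mg/L.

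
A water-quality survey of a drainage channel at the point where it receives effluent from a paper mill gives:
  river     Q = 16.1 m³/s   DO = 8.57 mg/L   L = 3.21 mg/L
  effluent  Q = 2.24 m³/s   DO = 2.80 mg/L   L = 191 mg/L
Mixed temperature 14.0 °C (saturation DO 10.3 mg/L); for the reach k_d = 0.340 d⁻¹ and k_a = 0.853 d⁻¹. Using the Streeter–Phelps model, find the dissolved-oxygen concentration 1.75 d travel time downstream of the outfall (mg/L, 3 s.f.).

DO ≈ 4.09 mg/L

Mixed DO = (16.1×8.57 + 2.24×2.80)/(16.1+2.24) = 144.2/18.34 = 7.865 mg/L.
Mixed L₀ = (16.1×3.21 + 2.24×191)/(18.34) = 479.5/18.34 = 26.15 mg/L.
Initial deficit D₀ = C_s − DO₀ = 10.3 − 7.865 = 2.435 mg/L.
D(1.75) = [0.340×26.15/(0.853−0.340)](e^(−0.340×1.75) − e^(−0.853×1.75)) + 2.435 e^(−0.853×1.75)
= 17.33 × (0.5516 − 0.2248) + 2.435 × 0.2248 = 6.210 mg/L.
DO = 10.3 − 6.210 = 4.090 mg/L.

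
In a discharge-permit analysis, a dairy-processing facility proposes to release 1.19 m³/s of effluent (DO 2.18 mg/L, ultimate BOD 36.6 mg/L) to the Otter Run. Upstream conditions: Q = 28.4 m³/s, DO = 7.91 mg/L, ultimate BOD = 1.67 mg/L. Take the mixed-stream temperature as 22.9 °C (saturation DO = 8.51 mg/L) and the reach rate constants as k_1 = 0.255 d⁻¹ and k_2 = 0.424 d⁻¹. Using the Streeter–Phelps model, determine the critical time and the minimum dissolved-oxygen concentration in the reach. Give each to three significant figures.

Mixed DO = (28.4×7.91 + 1.19×2.18)/(28.4+1.19) = 227.2/29.59 = 7.680 mg/L.
Mixed L₀ = (28.4×1.67 + 1.19×36.6)/(29.59) = 90.98/29.59 = 3.075 mg/L.
Initial deficit D₀ = C_s − DO₀ = 8.51 − 7.680 = 0.8304 mg/L.
t_c = (1/0.1690) ln[(0.424/0.255)(1 − 0.8304×0.1690/(0.255×3.075))] = 5.917 × ln(1.365) = 1.842 d.
D_c = (0.255/0.424) × 3.075 × e^(−0.255×1.842) = 0.6014 × 3.075 × 0.6252 = 1.156 mg/L.
Minimum DO = 8.51 − 1.156 = 7.354 mg/L.

t_c ≈ 1.84 d; minimum DO ≈ 7.35 mg/L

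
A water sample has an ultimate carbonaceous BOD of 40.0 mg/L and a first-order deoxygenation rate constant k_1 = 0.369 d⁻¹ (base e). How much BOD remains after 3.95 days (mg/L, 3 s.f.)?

L ≈ 9.31 mg/L

L_t = L₀ e^(−k_1 t) = 40.0 × e^(−0.369×3.95) = 40.0 × 0.2328 = 9.312 mg/L.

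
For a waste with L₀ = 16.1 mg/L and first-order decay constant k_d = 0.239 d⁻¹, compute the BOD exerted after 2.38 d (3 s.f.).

y ≈ 6.98 mg/L

y_t = L₀(1 − e^(−k_d t)) = 16.1 × (1 − e^(−0.239×2.38))
= 16.1 × (1 − 0.5662) = 16.1 × 0.4338 = 6.984 mg/L.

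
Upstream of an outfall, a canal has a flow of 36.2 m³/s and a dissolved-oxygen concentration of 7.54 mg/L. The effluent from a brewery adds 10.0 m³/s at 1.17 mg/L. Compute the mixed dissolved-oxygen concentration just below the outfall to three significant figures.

Flow-weighted mixing: C = (Q_r C_r + Q_w C_w)/(Q_r + Q_w)
= (36.2×7.54 + 10.0×1.17)/(36.2 + 10.0) = 284.6/46.20 = 6.161 mg/L.

6.16 mg/L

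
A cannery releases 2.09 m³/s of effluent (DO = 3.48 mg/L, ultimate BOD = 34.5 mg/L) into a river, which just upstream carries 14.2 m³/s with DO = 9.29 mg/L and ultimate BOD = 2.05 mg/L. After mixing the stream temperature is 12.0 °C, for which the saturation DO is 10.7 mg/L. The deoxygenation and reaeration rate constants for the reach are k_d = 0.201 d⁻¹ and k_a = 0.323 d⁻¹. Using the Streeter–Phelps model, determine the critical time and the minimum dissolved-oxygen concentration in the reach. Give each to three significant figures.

t_c ≈ 1.95 d; minimum DO ≈ 8.09 mg/L

Mixed DO = (14.2×9.29 + 2.09×3.48)/(14.2+2.09) = 139.2/16.29 = 8.545 mg/L.
Mixed L₀ = (14.2×2.05 + 2.09×34.5)/(16.29) = 101.2/16.29 = 6.213 mg/L.
Initial deficit D₀ = C_s − DO₀ = 10.7 − 8.545 = 2.155 mg/L.
t_c = (1/0.1220) ln[(0.323/0.201)(1 − 2.155×0.1220/(0.201×6.213))] = 8.197 × ln(1.269) = 1.950 d.
D_c = (0.201/0.323) × 6.213 × e^(−0.201×1.950) = 0.6223 × 6.213 × 0.6757 = 2.613 mg/L.
Minimum DO = 10.7 − 2.613 = 8.087 mg/L.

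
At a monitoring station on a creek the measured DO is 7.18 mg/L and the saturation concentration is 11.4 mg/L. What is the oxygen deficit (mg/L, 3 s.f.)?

D = C_s − C = 11.4 − 7.18 = 4.22 mg/L.

D ≈ 4.22 mg/L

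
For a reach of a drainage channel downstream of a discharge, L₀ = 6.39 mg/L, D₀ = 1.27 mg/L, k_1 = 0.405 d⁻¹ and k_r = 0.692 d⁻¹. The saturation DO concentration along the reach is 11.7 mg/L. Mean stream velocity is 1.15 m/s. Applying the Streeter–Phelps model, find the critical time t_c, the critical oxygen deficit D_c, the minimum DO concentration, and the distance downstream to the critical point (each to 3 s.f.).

With k_r/k_1 = 1.709 and 1 − D₀(k_r−k_1)/(k_1 L₀) = 0.8592,
t_c = ln(1.709 × 0.8592) / (0.692 − 0.405) = ln(1.468) / 0.2870 = 0.3839/0.2870 = 1.338 d.
D_c = (k_1/k_r) L₀ e^(−k_1 t_c) = (0.405/0.692) × 6.39 × e^(−0.405×1.338) = 0.5853 × 6.39 × 0.5817 = 2.176 mg/L.
Minimum DO = C_s − D_c = 11.7 − 2.176 = 9.524 mg/L.
x_c = v t_c = 1.15 m/s × 1.338 d × 86400 s/d = 132900 m ≈ 133 km.

t_c ≈ 1.34 d; D_c ≈ 2.18 mg/L; min DO ≈ 9.52 mg/L; x_c ≈ 133 km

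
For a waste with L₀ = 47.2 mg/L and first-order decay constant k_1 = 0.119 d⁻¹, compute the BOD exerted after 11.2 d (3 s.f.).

y_t = L₀(1 − e^(−k_1 t)) = 47.2 × (1 − e^(−0.119×11.2))
= 47.2 × (1 − 0.2637) = 47.2 × 0.7363 = 34.75 mg/L.

y ≈ 34.8 mg/L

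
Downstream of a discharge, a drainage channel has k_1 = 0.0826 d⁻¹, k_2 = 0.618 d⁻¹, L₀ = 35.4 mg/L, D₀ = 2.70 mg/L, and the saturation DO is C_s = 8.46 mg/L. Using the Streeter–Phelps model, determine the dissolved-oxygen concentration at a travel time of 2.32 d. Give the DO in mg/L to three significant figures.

DO ≈ 4.61 mg/L

k_1 L₀/(k_2−k_1) = 0.0826×35.4/(0.618−0.0826) = 2.924/0.5354 = 5.461 mg/L.
e^(−k_1 t) = e^(−0.0826×2.320) = 0.8256; e^(−k_2 t) = e^(−0.618×2.320) = 0.2384.
D = 5.461 × (0.8256 − 0.2384) + 2.70 × 0.2384 = 3.207 + 0.6437 = 3.851 mg/L.
DO = C_s − D = 8.46 − 3.851 = 4.609 mg/L.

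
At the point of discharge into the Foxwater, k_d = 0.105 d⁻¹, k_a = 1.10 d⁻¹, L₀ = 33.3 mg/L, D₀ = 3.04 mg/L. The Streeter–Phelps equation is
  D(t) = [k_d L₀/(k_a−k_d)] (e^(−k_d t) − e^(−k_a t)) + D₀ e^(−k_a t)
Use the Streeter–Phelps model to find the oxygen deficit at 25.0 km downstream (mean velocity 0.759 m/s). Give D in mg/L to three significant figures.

Travel time t = x/v = 25.0 km / (0.759 m/s) = 25000 m / 0.759 m/s = 32940 s = 0.3812 d.
k_d L₀/(k_a−k_d) = 0.105×33.3/(1.10−0.105) = 3.496/0.9950 = 3.514 mg/L.
e^(−k_d t) = e^(−0.105×0.3812) = 0.9608; e^(−k_a t) = e^(−1.10×0.3812) = 0.6575.
D = 3.514 × (0.9608 − 0.6575) + 3.04 × 0.6575 = 1.066 + 1.999 = 3.064 mg/L.

D ≈ 3.06 mg/L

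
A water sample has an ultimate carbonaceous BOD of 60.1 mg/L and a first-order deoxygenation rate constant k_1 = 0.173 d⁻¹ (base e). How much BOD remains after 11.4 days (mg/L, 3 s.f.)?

L_t = L₀ e^(−k_1 t) = 60.1 × e^(−0.173×11.4) = 60.1 × 0.1392 = 8.363 mg/L.

L ≈ 8.36 mg/L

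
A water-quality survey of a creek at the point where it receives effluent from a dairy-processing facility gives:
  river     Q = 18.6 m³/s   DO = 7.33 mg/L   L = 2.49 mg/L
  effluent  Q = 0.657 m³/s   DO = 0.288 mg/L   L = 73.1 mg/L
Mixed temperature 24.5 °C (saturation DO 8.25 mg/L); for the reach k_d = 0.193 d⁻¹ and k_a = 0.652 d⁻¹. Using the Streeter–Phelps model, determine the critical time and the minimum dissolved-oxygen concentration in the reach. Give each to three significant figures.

Mixed DO = (18.6×7.33 + 0.657×0.288)/(18.6+0.657) = 136.5/19.26 = 7.090 mg/L.
Mixed L₀ = (18.6×2.49 + 0.657×73.1)/(19.26) = 94.34/19.26 = 4.899 mg/L.
Initial deficit D₀ = C_s − DO₀ = 8.25 − 7.090 = 1.160 mg/L.
t_c = (1/0.4590) ln[(0.652/0.193)(1 − 1.160×0.4590/(0.193×4.899))] = 2.179 × ln(1.475) = 0.8474 d.
D_c = (0.193/0.652) × 4.899 × e^(−0.193×0.8474) = 0.2960 × 4.899 × 0.8491 = 1.231 mg/L.
Minimum DO = 8.25 − 1.231 = 7.019 mg/L.

t_c ≈ 0.847 d; minimum DO ≈ 7.02 mg/L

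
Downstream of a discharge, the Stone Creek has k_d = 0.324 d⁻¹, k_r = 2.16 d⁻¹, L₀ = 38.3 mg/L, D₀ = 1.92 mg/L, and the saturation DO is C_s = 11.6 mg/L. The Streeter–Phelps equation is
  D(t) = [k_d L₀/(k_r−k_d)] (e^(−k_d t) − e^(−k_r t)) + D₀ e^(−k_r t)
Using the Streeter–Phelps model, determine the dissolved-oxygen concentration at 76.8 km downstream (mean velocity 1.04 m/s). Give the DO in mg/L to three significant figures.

Travel time t = x/v = 76.8 km / (1.04 m/s) = 76800 m / 1.04 m/s = 73850 s = 0.8547 d.
k_d L₀/(k_r−k_d) = 0.324×38.3/(2.16−0.324) = 12.41/1.836 = 6.759 mg/L.
e^(−k_d t) = e^(−0.324×0.8547) = 0.7581; e^(−k_r t) = e^(−2.16×0.8547) = 0.1578.
D = 6.759 × (0.7581 − 0.1578) + 1.92 × 0.1578 = 4.057 + 0.3031 = 4.360 mg/L.
DO = C_s − D = 11.6 − 4.360 = 7.240 mg/L.

DO ≈ 7.24 mg/L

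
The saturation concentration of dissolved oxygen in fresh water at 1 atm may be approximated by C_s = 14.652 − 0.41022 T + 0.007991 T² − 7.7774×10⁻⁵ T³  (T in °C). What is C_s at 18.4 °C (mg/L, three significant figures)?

C_s = 14.652 − 0.41022×18.4 + 0.007991×18.4² − 7.7774×10⁻⁵×18.4³ = 9.325 mg/L.

C_s ≈ 9.32 mg/L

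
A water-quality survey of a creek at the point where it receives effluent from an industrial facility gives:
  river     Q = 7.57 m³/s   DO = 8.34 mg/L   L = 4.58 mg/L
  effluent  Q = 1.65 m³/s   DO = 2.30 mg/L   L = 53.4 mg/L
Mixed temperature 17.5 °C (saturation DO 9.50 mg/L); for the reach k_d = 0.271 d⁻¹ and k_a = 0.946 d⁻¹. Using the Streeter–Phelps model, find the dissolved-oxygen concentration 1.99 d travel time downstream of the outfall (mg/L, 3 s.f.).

Mixed DO = (7.57×8.34 + 1.65×2.30)/(7.57+1.65) = 66.93/9.220 = 7.259 mg/L.
Mixed L₀ = (7.57×4.58 + 1.65×53.4)/(9.220) = 122.8/9.220 = 13.32 mg/L.
Initial deficit D₀ = C_s − DO₀ = 9.50 − 7.259 = 2.241 mg/L.
D(1.99) = [0.271×13.32/(0.946−0.271)](e^(−0.271×1.99) − e^(−0.946×1.99)) + 2.241 e^(−0.946×1.99)
= 5.346 × (0.5832 − 0.1522) + 2.241 × 0.1522 = 2.645 mg/L.
DO = 9.50 − 2.645 = 6.855 mg/L.

DO ≈ 6.85 mg/L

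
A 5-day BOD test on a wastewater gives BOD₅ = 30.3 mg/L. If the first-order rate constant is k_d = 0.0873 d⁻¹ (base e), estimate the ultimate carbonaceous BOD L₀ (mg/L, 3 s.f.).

L₀ ≈ 85.7 mg/L

BOD₅ = L₀(1 − e^(−5k_d)) ⇒ L₀ = BOD₅ / (1 − e^(−5×0.0873))
= 30.3 / (1 − 0.6463) = 30.3 / 0.3537 = 85.66 mg/L.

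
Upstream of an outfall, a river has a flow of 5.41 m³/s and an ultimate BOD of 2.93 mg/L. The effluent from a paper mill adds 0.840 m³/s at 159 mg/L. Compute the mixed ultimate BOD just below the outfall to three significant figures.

23.9 mg/L

Flow-weighted mixing: C = (Q_r C_r + Q_w C_w)/(Q_r + Q_w)
= (5.41×2.93 + 0.840×159)/(5.41 + 0.840) = 149.4/6.250 = 23.91 mg/L.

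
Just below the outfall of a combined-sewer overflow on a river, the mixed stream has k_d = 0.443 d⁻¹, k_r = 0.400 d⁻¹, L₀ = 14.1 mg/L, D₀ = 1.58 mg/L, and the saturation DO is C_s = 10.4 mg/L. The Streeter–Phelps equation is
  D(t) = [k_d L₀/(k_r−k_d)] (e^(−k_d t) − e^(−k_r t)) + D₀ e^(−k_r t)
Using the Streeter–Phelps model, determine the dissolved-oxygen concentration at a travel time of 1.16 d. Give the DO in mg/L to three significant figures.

DO ≈ 4.96 mg/L

k_d L₀/(k_r−k_d) = 0.443×14.1/(0.400−0.443) = 6.246/-0.04300 = -145.3 mg/L.
e^(−k_d t) = e^(−0.443×1.160) = 0.5982; e^(−k_r t) = e^(−0.400×1.160) = 0.6288.
D = -145.3 × (0.5982 − 0.6288) + 1.58 × 0.6288 = 4.444 + 0.9934 = 5.438 mg/L.
DO = C_s − D = 10.4 − 5.438 = 4.962 mg/L.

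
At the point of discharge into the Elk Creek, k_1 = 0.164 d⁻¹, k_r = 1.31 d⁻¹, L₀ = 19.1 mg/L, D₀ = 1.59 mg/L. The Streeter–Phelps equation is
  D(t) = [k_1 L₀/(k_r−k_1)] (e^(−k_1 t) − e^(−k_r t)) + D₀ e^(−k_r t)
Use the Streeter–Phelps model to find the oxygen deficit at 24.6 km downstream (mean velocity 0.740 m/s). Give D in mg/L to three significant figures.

D ≈ 1.88 mg/L

Travel time t = x/v = 24.6 km / (0.740 m/s) = 24600 m / 0.740 m/s = 33240 s = 0.3848 d.
k_1 L₀/(k_r−k_1) = 0.164×19.1/(1.31−0.164) = 3.132/1.146 = 2.733 mg/L.
e^(−k_1 t) = e^(−0.164×0.3848) = 0.9388; e^(−k_r t) = e^(−1.31×0.3848) = 0.6041.
D = 2.733 × (0.9388 − 0.6041) + 1.59 × 0.6041 = 0.9150 + 0.9605 = 1.876 mg/L.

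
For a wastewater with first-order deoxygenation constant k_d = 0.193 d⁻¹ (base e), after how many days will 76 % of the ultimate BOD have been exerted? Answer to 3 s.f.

t ≈ 7.39 d

y/L₀ = 1 − e^(−k_d t) = 0.76 ⇒ e^(−k_d t) = 0.240
t = −ln(0.240) / 0.193 = 1.427 / 0.193 = 7.394 d.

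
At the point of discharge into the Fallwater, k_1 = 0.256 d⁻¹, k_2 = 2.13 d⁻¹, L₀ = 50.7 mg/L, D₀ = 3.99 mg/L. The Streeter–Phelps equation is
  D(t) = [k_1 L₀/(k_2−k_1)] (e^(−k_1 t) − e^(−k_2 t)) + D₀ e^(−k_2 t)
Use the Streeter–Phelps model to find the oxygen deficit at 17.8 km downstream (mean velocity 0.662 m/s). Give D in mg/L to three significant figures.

Travel time t = x/v = 17.8 km / (0.662 m/s) = 17800 m / 0.662 m/s = 26890 s = 0.3112 d.
k_1 L₀/(k_2−k_1) = 0.256×50.7/(2.13−0.256) = 12.98/1.874 = 6.926 mg/L.
e^(−k_1 t) = e^(−0.256×0.3112) = 0.9234; e^(−k_2 t) = e^(−2.13×0.3112) = 0.5154.
D = 6.926 × (0.9234 − 0.5154) + 3.99 × 0.5154 = 2.826 + 2.056 = 4.882 mg/L.

D ≈ 4.88 mg/L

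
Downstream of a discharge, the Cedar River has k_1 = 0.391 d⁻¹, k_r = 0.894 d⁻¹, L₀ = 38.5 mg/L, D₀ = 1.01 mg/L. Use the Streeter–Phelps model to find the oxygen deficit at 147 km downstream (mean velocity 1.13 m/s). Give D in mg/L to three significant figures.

D ≈ 9.08 mg/L

Travel time t = x/v = 147 km / (1.13 m/s) = 147000 m / 1.13 m/s = 130100 s = 1.506 d.
k_1 L₀/(k_r−k_1) = 0.391×38.5/(0.894−0.391) = 15.05/0.5030 = 29.93 mg/L.
e^(−k_1 t) = e^(−0.391×1.506) = 0.5550; e^(−k_r t) = e^(−0.894×1.506) = 0.2603.
D = 29.93 × (0.5550 − 0.2603) + 1.01 × 0.2603 = 8.822 + 0.2629 = 9.085 mg/L.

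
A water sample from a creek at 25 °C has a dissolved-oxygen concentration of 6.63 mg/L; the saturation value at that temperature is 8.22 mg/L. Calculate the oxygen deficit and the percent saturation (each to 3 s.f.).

D = C_s − C = 8.22 − 6.63 = 1.59 mg/L.
% saturation = 6.63/8.22 × 100 = 80.7 %.

D ≈ 1.59 mg/L; 80.7 % saturation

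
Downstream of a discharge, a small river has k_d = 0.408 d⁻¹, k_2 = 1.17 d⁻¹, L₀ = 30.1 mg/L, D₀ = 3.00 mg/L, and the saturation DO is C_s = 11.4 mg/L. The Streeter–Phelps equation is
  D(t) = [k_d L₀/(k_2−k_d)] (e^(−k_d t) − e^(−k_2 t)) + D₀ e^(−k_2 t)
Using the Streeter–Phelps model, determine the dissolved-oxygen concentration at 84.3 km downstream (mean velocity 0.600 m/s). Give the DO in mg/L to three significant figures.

DO ≈ 5.06 mg/L

Travel time t = x/v = 84.3 km / (0.600 m/s) = 84300 m / 0.600 m/s = 140500 s = 1.626 d.
k_d L₀/(k_2−k_d) = 0.408×30.1/(1.17−0.408) = 12.28/0.7620 = 16.12 mg/L.
e^(−k_d t) = e^(−0.408×1.626) = 0.5151; e^(−k_2 t) = e^(−1.17×1.626) = 0.1492.
D = 16.12 × (0.5151 − 0.1492) + 3.00 × 0.1492 = 5.897 + 0.4475 = 6.344 mg/L.
DO = C_s − D = 11.4 − 6.344 = 5.056 mg/L.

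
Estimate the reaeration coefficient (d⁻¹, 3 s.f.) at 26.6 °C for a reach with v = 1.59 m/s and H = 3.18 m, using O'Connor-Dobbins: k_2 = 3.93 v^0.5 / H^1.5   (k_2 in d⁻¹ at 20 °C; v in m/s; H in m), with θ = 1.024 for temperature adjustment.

k_2(20) = 3.93 × 1.59^0.5 / 3.18^1.5 = 3.93 × 1.261 / 5.671 = 0.8739 d⁻¹.
k_2(26.6) = 0.8739 × 1.024^(26.6−20) = 0.8739 × 1.169 = 1.022 d⁻¹.

k_2 ≈ 1.02 d⁻¹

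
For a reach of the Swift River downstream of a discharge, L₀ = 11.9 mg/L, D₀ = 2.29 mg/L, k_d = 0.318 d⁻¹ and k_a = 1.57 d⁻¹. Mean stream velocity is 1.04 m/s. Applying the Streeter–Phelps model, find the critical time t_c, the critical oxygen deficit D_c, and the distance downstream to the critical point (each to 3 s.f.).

With k_a/k_d = 4.937 and 1 − D₀(k_a−k_d)/(k_d L₀) = 0.2424,
t_c = ln(4.937 × 0.2424) / (1.57 − 0.318) = ln(1.197) / 1.252 = 0.1794/1.252 = 0.1433 d.
L(t_c) = L₀ e^(−k_d t_c) = 11.9 × 0.9554 = 11.37 mg/L, and at the critical point k_a D_c = k_d L, so D_c = (0.318/1.57) × 11.37 = 2.303 mg/L.
x_c = v t_c = 1.04 m/s × 0.1433 d × 86400 s/d = 12880 m ≈ 12.9 km.

t_c ≈ 0.143 d; D_c ≈ 2.30 mg/L; x_c ≈ 12.9 km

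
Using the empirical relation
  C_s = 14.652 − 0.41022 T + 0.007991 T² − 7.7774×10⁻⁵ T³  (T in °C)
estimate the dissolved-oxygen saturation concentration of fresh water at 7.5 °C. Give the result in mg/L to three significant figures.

C_s ≈ 12.0 mg/L

C_s = 14.652 − 0.41022×7.5 + 0.007991×7.5² − 7.7774×10⁻⁵×7.5³ = 11.99 mg/L.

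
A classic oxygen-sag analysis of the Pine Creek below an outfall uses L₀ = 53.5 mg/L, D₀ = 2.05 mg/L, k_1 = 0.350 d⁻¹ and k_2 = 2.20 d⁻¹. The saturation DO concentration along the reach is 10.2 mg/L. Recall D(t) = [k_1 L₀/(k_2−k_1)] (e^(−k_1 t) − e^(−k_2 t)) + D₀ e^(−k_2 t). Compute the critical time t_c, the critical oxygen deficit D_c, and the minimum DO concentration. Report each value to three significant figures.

t_c ≈ 0.871 d; D_c ≈ 6.27 mg/L; min DO ≈ 3.93 mg/L

t_c = [1/(k_2−k_1)] ln[(k_2/k_1)(1 − D₀(k_2−k_1)/(k_1 L₀))]
= [1/(2.20−0.350)] ln[(2.20/0.350)(1 − 2.05×1.850/(0.350×53.5))]
= (1/1.850) ln[6.286 × 0.7975] = 0.5405 × ln(5.013) = 0.5405 × 1.612 = 0.8713 d.
D_c = (k_1/k_2) L₀ e^(−k_1 t_c) = (0.350/2.20) × 53.5 × e^(−0.350×0.8713) = 0.1591 × 53.5 × 0.7371 = 6.274 mg/L.
Minimum DO = C_s − D_c = 10.2 − 6.274 = 3.926 mg/L.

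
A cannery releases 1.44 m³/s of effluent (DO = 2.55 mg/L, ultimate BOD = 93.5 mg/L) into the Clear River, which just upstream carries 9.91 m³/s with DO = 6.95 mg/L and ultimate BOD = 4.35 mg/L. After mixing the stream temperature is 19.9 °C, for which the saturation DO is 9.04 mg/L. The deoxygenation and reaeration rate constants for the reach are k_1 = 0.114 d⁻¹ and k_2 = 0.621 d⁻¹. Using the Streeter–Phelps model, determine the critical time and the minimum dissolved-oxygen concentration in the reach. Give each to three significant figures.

t_c ≈ 0.593 d; minimum DO ≈ 6.35 mg/L

Mixed DO = (9.91×6.95 + 1.44×2.55)/(9.91+1.44) = 72.55/11.35 = 6.392 mg/L.
Mixed L₀ = (9.91×4.35 + 1.44×93.5)/(11.35) = 177.7/11.35 = 15.66 mg/L.
Initial deficit D₀ = C_s − DO₀ = 9.04 − 6.392 = 2.648 mg/L.
t_c = (1/0.5070) ln[(0.621/0.114)(1 − 2.648×0.5070/(0.114×15.66))] = 1.972 × ln(1.351) = 0.5929 d.
D_c = (0.114/0.621) × 15.66 × e^(−0.114×0.5929) = 0.1836 × 15.66 × 0.9346 = 2.687 mg/L.
Minimum DO = 9.04 − 2.687 = 6.353 mg/L.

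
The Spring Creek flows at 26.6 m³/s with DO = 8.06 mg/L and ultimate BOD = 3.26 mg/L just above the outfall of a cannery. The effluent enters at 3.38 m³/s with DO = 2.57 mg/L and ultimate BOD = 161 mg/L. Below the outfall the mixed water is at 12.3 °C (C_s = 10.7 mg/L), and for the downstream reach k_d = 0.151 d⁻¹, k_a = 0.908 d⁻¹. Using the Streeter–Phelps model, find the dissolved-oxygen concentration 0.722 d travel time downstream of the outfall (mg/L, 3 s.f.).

DO ≈ 7.42 mg/L

Mixed DO = (26.6×8.06 + 3.38×2.57)/(26.6+3.38) = 223.1/29.98 = 7.441 mg/L.
Mixed L₀ = (26.6×3.26 + 3.38×161)/(29.98) = 630.9/29.98 = 21.04 mg/L.
Initial deficit D₀ = C_s − DO₀ = 10.7 − 7.441 = 3.259 mg/L.
D(0.722) = [0.151×21.04/(0.908−0.151)](e^(−0.151×0.722) − e^(−0.908×0.722)) + 3.259 e^(−0.908×0.722)
= 4.198 × (0.8967 − 0.5191) + 3.259 × 0.5191 = 3.277 mg/L.
DO = 10.7 − 3.277 = 7.423 mg/L.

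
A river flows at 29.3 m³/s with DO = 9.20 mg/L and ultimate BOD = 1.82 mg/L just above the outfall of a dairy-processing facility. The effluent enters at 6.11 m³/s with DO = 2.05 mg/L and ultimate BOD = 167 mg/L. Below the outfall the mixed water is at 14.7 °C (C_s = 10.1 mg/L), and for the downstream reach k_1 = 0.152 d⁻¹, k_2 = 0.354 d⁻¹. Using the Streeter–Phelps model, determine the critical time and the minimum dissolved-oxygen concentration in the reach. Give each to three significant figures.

Mixed DO = (29.3×9.20 + 6.11×2.05)/(29.3+6.11) = 282.1/35.41 = 7.966 mg/L.
Mixed L₀ = (29.3×1.82 + 6.11×167)/(35.41) = 1074/35.41 = 30.32 mg/L.
Initial deficit D₀ = C_s − DO₀ = 10.1 − 7.966 = 2.134 mg/L.
t_c = (1/0.2020) ln[(0.354/0.152)(1 − 2.134×0.2020/(0.152×30.32))] = 4.950 × ln(2.111) = 3.699 d.
D_c = (0.152/0.354) × 30.32 × e^(−0.152×3.699) = 0.4294 × 30.32 × 0.5699 = 7.420 mg/L.
Minimum DO = 10.1 − 7.420 = 2.680 mg/L.

t_c ≈ 3.70 d; minimum DO ≈ 2.68 mg/L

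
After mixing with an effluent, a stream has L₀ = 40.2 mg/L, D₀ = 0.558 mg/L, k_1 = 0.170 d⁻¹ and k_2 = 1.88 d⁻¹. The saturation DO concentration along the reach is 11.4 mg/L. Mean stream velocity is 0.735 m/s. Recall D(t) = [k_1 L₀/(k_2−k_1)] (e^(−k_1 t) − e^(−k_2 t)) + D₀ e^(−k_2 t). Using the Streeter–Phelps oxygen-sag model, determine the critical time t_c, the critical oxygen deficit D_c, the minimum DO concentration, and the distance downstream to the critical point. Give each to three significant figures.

With k_2/k_1 = 11.06 and 1 − D₀(k_2−k_1)/(k_1 L₀) = 0.8604,
t_c = ln(11.06 × 0.8604) / (1.88 − 0.170) = ln(9.515) / 1.710 = 2.253/1.710 = 1.317 d.
L(t_c) = L₀ e^(−k_1 t_c) = 40.2 × 0.7993 = 32.13 mg/L, and at the critical point k_2 D_c = k_1 L, so D_c = (0.170/1.88) × 32.13 = 2.906 mg/L.
Minimum DO = C_s − D_c = 11.4 − 2.906 = 8.494 mg/L.
x_c = v t_c = 0.735 m/s × 1.317 d × 86400 s/d = 83660 m ≈ 83.7 km.

t_c ≈ 1.32 d; D_c ≈ 2.91 mg/L; min DO ≈ 8.49 mg/L; x_c ≈ 83.7 km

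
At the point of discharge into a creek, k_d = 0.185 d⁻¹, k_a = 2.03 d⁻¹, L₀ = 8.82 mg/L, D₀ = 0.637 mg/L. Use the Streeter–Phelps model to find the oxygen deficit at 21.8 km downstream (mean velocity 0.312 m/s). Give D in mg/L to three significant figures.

Travel time t = x/v = 21.8 km / (0.312 m/s) = 21800 m / 0.312 m/s = 69870 s = 0.8087 d.
k_d L₀/(k_a−k_d) = 0.185×8.82/(2.03−0.185) = 1.632/1.845 = 0.8844 mg/L.
e^(−k_d t) = e^(−0.185×0.8087) = 0.8610; e^(−k_a t) = e^(−2.03×0.8087) = 0.1937.
D = 0.8844 × (0.8610 − 0.1937) + 0.637 × 0.1937 = 0.5902 + 0.1234 = 0.7136 mg/L.

D ≈ 0.714 mg/L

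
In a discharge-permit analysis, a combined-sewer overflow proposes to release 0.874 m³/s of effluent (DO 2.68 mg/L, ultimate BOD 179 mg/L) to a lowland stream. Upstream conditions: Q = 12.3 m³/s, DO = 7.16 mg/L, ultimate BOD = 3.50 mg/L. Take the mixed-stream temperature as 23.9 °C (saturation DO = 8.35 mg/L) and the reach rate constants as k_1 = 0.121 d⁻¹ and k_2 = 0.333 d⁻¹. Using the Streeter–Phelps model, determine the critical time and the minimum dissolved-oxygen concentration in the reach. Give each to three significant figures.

Mixed DO = (12.3×7.16 + 0.874×2.68)/(12.3+0.874) = 90.41/13.17 = 6.863 mg/L.
Mixed L₀ = (12.3×3.50 + 0.874×179)/(13.17) = 199.5/13.17 = 15.14 mg/L.
Initial deficit D₀ = C_s − DO₀ = 8.35 − 6.863 = 1.487 mg/L.
t_c = (1/0.2120) ln[(0.333/0.121)(1 − 1.487×0.2120/(0.121×15.14))] = 4.717 × ln(2.279) = 3.885 d.
D_c = (0.121/0.333) × 15.14 × e^(−0.121×3.885) = 0.3634 × 15.14 × 0.6250 = 3.439 mg/L.
Minimum DO = 8.35 − 3.439 = 4.911 mg/L.

t_c ≈ 3.88 d; minimum DO ≈ 4.91 mg/L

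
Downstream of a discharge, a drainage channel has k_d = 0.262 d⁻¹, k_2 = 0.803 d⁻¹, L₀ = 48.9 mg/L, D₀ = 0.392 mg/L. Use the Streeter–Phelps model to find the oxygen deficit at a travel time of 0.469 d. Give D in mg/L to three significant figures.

D ≈ 4.96 mg/L

k_d L₀/(k_2−k_d) = 0.262×48.9/(0.803−0.262) = 12.81/0.5410 = 23.68 mg/L.
e^(−k_d t) = e^(−0.262×0.4690) = 0.8844; e^(−k_2 t) = e^(−0.803×0.4690) = 0.6862.
D = 23.68 × (0.8844 − 0.6862) + 0.392 × 0.6862 = 4.693 + 0.2690 = 4.962 mg/L.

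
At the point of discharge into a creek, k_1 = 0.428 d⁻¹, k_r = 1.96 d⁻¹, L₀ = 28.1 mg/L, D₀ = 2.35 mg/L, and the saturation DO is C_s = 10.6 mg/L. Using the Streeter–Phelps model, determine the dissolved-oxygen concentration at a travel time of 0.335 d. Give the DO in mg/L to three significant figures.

DO ≈ 6.65 mg/L

k_1 L₀/(k_r−k_1) = 0.428×28.1/(1.96−0.428) = 12.03/1.532 = 7.850 mg/L.
e^(−k_1 t) = e^(−0.428×0.3350) = 0.8664; e^(−k_r t) = e^(−1.96×0.3350) = 0.5186.
D = 7.850 × (0.8664 − 0.5186) + 2.35 × 0.5186 = 2.730 + 1.219 = 3.949 mg/L.
DO = C_s − D = 10.6 − 3.949 = 6.651 mg/L.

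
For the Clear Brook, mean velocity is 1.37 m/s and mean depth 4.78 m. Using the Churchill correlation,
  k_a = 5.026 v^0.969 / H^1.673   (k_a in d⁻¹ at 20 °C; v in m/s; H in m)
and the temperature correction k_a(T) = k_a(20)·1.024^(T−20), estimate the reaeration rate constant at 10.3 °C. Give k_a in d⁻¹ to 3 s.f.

k_a(20) = 5.026 × 1.37^0.969 / 4.78^1.673 = 5.026 × 1.357 / 13.70 = 0.4978 d⁻¹.
k_a(10.3) = 0.4978 × 1.024^(10.3−20) = 0.4978 × 0.7945 = 0.3955 d⁻¹.

k_a ≈ 0.395 d⁻¹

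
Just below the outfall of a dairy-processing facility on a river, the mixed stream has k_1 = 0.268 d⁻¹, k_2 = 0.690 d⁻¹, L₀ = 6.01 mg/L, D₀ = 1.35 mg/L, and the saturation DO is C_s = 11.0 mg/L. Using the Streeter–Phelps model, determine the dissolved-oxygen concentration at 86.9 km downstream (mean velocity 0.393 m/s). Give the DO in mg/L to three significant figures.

DO ≈ 9.50 mg/L

Travel time t = x/v = 86.9 km / (0.393 m/s) = 86900 m / 0.393 m/s = 221100 s = 2.559 d.
k_1 L₀/(k_2−k_1) = 0.268×6.01/(0.690−0.268) = 1.611/0.4220 = 3.817 mg/L.
e^(−k_1 t) = e^(−0.268×2.559) = 0.5036; e^(−k_2 t) = e^(−0.690×2.559) = 0.1710.
D = 3.817 × (0.5036 − 0.1710) + 1.35 × 0.1710 = 1.270 + 0.2309 = 1.500 mg/L.
DO = C_s − D = 11.0 − 1.500 = 9.500 mg/L.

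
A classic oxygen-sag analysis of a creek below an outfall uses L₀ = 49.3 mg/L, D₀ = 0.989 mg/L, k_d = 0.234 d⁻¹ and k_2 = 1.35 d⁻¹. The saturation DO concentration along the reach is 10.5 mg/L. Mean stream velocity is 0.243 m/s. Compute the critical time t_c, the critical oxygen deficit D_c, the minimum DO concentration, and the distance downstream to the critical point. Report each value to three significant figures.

At the critical point dD/dt = 0, so k_d L₀ e^(−k_d t) = k_2 D. Substituting D(t) from the Streeter–Phelps equation and solving for t gives
t_c = ln[(k_2/k_d)(1 − D₀(k_2−k_d)/(k_d L₀))] / (k_2−k_d).
Here k_2−k_d = 1.116 d⁻¹ and 1 − D₀(k_2−k_d)/(k_d L₀) = 1 − 0.989×1.116/(0.234×49.3) = 0.9043, so
t_c = ln(5.769 × 0.9043) / 1.116 = 1.652 / 1.116 = 1.480 d.
L(t_c) = L₀ e^(−k_d t_c) = 49.3 × 0.7072 = 34.87 mg/L, and at the critical point k_2 D_c = k_d L, so D_c = (0.234/1.35) × 34.87 = 6.044 mg/L.
Minimum DO = C_s − D_c = 10.5 − 6.044 = 4.456 mg/L.
x_c = v t_c = 0.243 m/s × 1.480 d × 86400 s/d = 31080 m ≈ 31.1 km.

t_c ≈ 1.48 d; D_c ≈ 6.04 mg/L; min DO ≈ 4.46 mg/L; x_c ≈ 31.1 km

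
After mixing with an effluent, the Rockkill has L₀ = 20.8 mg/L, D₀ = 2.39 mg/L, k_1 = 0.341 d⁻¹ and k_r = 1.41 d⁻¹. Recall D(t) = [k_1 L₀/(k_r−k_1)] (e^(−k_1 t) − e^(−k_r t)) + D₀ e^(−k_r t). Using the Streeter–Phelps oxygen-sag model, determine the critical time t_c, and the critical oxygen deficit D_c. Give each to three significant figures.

t_c = [1/(k_r−k_1)] ln[(k_r/k_1)(1 − D₀(k_r−k_1)/(k_1 L₀))]
= [1/(1.41−0.341)] ln[(1.41/0.341)(1 − 2.39×1.069/(0.341×20.8))]
= (1/1.069) ln[4.135 × 0.6398] = 0.9355 × ln(2.645) = 0.9355 × 0.9728 = 0.9101 d.
D_c = (k_1/k_r) L₀ e^(−k_1 t_c) = (0.341/1.41) × 20.8 × e^(−0.341×0.9101) = 0.2418 × 20.8 × 0.7332 = 3.688 mg/L.

t_c ≈ 0.910 d; D_c ≈ 3.69 mg/L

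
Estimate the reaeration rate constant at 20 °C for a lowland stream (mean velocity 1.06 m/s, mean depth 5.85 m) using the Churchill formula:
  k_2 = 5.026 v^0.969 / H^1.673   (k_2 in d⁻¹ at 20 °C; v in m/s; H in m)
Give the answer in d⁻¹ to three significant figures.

k_2 ≈ 0.277 d⁻¹

k_2 = 5.026 × 1.06^0.969 / 5.85^1.673 = 5.026 × 1.058 / 19.21 = 0.2769 d⁻¹.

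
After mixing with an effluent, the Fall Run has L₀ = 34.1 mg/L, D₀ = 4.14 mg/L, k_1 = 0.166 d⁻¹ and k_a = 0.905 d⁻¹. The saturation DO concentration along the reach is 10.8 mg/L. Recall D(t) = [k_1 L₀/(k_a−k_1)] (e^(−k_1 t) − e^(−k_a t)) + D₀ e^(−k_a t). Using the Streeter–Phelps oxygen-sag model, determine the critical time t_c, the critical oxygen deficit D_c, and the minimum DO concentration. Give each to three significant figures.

t_c = [1/(k_a−k_1)] ln[(k_a/k_1)(1 − D₀(k_a−k_1)/(k_1 L₀))]
= [1/(0.905−0.166)] ln[(0.905/0.166)(1 − 4.14×0.7390/(0.166×34.1))]
= (1/0.7390) ln[5.452 × 0.4595] = 1.353 × ln(2.505) = 1.353 × 0.9184 = 1.243 d.
L(t_c) = L₀ e^(−k_1 t_c) = 34.1 × 0.8136 = 27.74 mg/L, and at the critical point k_a D_c = k_1 L, so D_c = (0.166/0.905) × 27.74 = 5.089 mg/L.
Minimum DO = C_s − D_c = 10.8 − 5.089 = 5.711 mg/L.

t_c ≈ 1.24 d; D_c ≈ 5.09 mg/L; min DO ≈ 5.71 mg/L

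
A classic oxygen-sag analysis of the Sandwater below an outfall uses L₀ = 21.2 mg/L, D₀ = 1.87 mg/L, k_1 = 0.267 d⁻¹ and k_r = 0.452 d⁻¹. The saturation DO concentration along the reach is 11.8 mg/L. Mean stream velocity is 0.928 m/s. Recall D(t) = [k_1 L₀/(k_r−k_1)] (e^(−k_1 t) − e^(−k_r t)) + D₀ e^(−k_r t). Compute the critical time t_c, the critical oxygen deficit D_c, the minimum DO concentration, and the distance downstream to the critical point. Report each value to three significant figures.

t_c ≈ 2.50 d; D_c ≈ 6.42 mg/L; min DO ≈ 5.38 mg/L; x_c ≈ 201 km

t_c = [1/(k_r−k_1)] ln[(k_r/k_1)(1 − D₀(k_r−k_1)/(k_1 L₀))]
= [1/(0.452−0.267)] ln[(0.452/0.267)(1 − 1.87×0.1850/(0.267×21.2))]
= (1/0.1850) ln[1.693 × 0.9389] = 5.405 × ln(1.589) = 5.405 × 0.4634 = 2.505 d.
L(t_c) = L₀ e^(−k_1 t_c) = 21.2 × 0.5123 = 10.86 mg/L, and at the critical point k_r D_c = k_1 L, so D_c = (0.267/0.452) × 10.86 = 6.416 mg/L.
Minimum DO = C_s − D_c = 11.8 − 6.416 = 5.384 mg/L.
x_c = v t_c = 0.928 m/s × 2.505 d × 86400 s/d = 200800 m ≈ 201 km.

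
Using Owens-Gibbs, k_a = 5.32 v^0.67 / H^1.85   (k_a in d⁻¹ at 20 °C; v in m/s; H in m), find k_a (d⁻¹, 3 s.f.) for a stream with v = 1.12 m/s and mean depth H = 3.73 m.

k_a = 5.32 × 1.12^0.67 / 3.73^1.85 = 5.32 × 1.079 / 11.42 = 0.5026 d⁻¹.

k_a ≈ 0.503 d⁻¹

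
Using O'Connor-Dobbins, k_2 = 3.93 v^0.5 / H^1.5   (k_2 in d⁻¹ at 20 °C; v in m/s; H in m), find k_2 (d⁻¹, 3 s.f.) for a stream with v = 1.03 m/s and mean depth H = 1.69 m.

k_2 = 3.93 × 1.03^0.5 / 1.69^1.5 = 3.93 × 1.015 / 2.197 = 1.815 d⁻¹.

k_2 ≈ 1.82 d⁻¹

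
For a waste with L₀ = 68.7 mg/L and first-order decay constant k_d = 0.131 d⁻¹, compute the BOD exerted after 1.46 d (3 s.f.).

y ≈ 12.0 mg/L

y_t = L₀(1 − e^(−k_d t)) = 68.7 × (1 − e^(−0.131×1.46))
= 68.7 × (1 − 0.8259) = 68.7 × 0.1741 = 11.96 mg/L.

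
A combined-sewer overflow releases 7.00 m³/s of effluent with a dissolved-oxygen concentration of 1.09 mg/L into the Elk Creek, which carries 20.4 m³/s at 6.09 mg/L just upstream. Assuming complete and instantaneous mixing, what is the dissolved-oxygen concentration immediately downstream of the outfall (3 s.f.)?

4.81 mg/L

Flow-weighted mixing: C = (Q_r C_r + Q_w C_w)/(Q_r + Q_w)
= (20.4×6.09 + 7.00×1.09)/(20.4 + 7.00) = 131.9/27.40 = 4.813 mg/L.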